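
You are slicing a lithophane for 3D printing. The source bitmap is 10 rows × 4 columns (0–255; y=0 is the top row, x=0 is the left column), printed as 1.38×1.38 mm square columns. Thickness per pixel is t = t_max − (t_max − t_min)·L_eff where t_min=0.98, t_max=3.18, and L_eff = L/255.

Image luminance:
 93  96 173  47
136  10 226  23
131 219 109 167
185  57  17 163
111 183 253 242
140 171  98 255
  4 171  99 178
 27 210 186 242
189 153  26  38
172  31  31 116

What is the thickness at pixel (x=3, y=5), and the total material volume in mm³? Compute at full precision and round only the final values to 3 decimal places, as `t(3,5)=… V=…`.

t(3,5)=0.980 V=157.165

span = t_max - t_min = 3.18 - 0.98 = 2.200
L(3,5) = 255, L_eff = 255/255 = 1.000000
t(3,5) = 3.18 - 2.200·1.000000 = 0.980
Σt over all 10·4 pixels = 35074/425 ≈ 82.5270588
V = pitch²·Σt = 1.38²·35074/425 = 157.165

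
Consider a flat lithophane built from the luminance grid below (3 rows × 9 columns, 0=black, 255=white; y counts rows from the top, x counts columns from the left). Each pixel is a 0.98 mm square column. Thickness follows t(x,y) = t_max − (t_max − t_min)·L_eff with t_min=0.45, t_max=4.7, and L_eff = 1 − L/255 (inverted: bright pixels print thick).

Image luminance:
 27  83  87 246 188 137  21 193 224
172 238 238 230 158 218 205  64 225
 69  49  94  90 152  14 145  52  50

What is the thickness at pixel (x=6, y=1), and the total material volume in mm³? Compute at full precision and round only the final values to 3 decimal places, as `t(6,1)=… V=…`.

span = t_max - t_min = 4.7 - 0.45 = 4.250
L(6,1) = 205, L_eff = 1 - 205/255 = 0.196078 (inverted)
t(6,1) = 4.7 - 4.250·0.196078 = 3.867
Σt over all 3·9 pixels = 73.3
V = pitch²·Σt = 0.98²·73.3 = 70.397

t(6,1)=3.867 V=70.397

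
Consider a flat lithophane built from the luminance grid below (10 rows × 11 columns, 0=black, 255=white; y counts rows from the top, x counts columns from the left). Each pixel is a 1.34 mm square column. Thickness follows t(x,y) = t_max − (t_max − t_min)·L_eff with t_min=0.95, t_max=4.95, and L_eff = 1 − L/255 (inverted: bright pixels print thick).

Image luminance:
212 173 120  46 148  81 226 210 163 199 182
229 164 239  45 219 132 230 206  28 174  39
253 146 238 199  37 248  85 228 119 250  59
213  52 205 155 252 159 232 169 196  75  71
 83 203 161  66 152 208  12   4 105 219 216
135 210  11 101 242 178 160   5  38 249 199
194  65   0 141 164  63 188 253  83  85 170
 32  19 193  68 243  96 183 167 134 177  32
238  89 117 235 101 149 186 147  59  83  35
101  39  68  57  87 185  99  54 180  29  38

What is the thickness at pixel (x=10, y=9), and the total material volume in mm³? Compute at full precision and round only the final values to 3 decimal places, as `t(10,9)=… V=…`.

span = t_max - t_min = 4.95 - 0.95 = 4.000
L(10,9) = 38, L_eff = 1 - 38/255 = 0.850980 (inverted)
t(10,9) = 4.95 - 4.000·0.850980 = 1.546
Σt over all 10·11 pixels = 58269/170 ≈ 342.7588235
V = pitch²·Σt = 1.34²·58269/170 = 615.458

t(10,9)=1.546 V=615.458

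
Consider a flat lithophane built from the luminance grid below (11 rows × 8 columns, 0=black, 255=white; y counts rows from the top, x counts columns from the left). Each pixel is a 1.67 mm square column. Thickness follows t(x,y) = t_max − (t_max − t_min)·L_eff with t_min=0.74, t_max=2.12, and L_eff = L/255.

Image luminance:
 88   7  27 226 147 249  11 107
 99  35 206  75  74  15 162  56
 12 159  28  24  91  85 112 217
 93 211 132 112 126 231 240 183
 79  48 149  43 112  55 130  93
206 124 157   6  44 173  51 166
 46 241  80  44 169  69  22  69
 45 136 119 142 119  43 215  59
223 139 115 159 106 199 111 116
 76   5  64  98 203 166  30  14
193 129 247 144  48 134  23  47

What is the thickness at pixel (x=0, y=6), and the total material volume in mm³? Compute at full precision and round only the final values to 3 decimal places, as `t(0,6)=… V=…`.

span = t_max - t_min = 2.12 - 0.74 = 1.380
L(0,6) = 46, L_eff = 46/255 = 0.180392
t(0,6) = 2.12 - 1.380·0.180392 = 1.871
Σt over all 11·8 pixels = 570171/4250 ≈ 134.1578824
V = pitch²·Σt = 1.67²·570171/4250 = 374.153

t(0,6)=1.871 V=374.153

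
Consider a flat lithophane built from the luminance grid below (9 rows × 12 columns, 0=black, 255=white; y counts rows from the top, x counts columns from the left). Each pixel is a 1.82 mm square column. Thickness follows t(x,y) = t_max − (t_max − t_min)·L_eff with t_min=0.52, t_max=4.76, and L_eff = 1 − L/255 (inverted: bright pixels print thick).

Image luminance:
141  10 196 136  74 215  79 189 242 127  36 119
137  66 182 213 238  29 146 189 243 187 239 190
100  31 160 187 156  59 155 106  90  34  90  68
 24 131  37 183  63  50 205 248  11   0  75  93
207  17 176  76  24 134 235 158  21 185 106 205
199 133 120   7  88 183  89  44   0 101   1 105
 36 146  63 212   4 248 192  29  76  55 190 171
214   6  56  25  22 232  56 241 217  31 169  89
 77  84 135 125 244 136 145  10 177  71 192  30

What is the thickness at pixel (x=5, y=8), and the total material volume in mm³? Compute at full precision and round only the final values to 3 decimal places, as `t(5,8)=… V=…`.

span = t_max - t_min = 4.76 - 0.52 = 4.240
L(5,8) = 136, L_eff = 1 - 136/255 = 0.466667 (inverted)
t(5,8) = 4.76 - 4.240·0.466667 = 2.781
Σt over all 9·12 pixels = 1714714/6375 ≈ 268.9747451
V = pitch²·Σt = 1.82²·1714714/6375 = 890.952

t(5,8)=2.781 V=890.952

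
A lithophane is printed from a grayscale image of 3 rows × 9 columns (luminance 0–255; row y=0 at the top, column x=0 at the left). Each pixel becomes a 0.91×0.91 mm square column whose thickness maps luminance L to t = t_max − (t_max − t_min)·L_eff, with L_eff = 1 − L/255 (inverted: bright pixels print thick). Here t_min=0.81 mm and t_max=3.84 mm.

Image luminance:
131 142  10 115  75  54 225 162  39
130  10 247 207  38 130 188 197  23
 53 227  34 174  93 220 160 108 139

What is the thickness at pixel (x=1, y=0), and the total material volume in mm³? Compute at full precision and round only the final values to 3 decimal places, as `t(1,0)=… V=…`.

span = t_max - t_min = 3.84 - 0.81 = 3.030
L(1,0) = 142, L_eff = 1 - 142/255 = 0.443137 (inverted)
t(1,0) = 3.84 - 3.030·0.443137 = 2.497
Σt over all 3·9 pixels = 261163/4250 ≈ 61.4501176
V = pitch²·Σt = 0.91²·261163/4250 = 50.887

t(1,0)=2.497 V=50.887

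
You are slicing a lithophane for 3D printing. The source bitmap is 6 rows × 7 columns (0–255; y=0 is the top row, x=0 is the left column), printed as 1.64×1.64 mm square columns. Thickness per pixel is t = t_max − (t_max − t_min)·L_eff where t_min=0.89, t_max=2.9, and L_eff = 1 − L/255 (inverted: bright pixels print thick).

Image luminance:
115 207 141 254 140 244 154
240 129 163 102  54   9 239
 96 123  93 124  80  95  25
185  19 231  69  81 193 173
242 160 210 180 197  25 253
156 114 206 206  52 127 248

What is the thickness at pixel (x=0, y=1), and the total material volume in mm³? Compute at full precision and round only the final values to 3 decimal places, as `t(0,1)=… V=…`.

span = t_max - t_min = 2.9 - 0.89 = 2.010
L(0,1) = 240, L_eff = 1 - 240/255 = 0.058824 (inverted)
t(0,1) = 2.9 - 2.010·0.058824 = 2.782
Σt over all 6·7 pixels = 85.888
V = pitch²·Σt = 1.64²·85.888 = 231.004

t(0,1)=2.782 V=231.004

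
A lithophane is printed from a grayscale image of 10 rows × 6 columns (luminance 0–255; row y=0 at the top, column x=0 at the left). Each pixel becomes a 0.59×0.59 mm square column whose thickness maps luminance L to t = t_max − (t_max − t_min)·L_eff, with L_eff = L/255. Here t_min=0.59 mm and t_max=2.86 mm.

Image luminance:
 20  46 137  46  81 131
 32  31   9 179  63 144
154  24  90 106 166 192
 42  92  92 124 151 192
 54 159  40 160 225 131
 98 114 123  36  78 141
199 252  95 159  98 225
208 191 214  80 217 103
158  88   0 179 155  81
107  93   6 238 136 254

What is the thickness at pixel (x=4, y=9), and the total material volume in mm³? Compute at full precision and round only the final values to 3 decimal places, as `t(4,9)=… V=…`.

span = t_max - t_min = 2.86 - 0.59 = 2.270
L(4,9) = 136, L_eff = 136/255 = 0.533333
t(4,9) = 2.86 - 2.270·0.533333 = 1.649
Σt over all 10·6 pixels = 910849/8500 ≈ 107.1587059
V = pitch²·Σt = 0.59²·910849/8500 = 37.302

t(4,9)=1.649 V=37.302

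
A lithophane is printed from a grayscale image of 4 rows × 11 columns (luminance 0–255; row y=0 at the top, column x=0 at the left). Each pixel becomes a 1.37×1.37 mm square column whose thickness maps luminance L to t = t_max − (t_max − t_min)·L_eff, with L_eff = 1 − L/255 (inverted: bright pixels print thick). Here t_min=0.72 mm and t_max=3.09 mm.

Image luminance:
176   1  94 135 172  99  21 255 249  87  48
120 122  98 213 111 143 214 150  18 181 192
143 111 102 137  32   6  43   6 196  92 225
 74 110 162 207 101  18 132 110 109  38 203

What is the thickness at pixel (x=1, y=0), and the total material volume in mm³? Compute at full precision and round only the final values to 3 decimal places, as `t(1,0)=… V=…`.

span = t_max - t_min = 3.09 - 0.72 = 2.370
L(1,0) = 1, L_eff = 1 - 1/255 = 0.996078 (inverted)
t(1,0) = 3.09 - 2.370·0.996078 = 0.729
Σt over all 4·11 pixels = 171126/2125 ≈ 80.5298824
V = pitch²·Σt = 1.37²·171126/2125 = 151.147

t(1,0)=0.729 V=151.147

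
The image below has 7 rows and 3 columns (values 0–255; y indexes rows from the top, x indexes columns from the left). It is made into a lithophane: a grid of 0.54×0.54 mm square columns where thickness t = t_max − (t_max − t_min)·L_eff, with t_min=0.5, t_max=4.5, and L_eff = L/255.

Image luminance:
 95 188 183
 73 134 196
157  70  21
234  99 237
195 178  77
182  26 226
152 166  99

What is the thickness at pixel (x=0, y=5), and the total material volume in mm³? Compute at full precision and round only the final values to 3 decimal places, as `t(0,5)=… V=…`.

span = t_max - t_min = 4.5 - 0.5 = 4.000
L(0,5) = 182, L_eff = 182/255 = 0.713725
t(0,5) = 4.5 - 4.000·0.713725 = 1.645
Σt over all 7·3 pixels = 8097/170 ≈ 47.6294118
V = pitch²·Σt = 0.54²·8097/170 = 13.889

t(0,5)=1.645 V=13.889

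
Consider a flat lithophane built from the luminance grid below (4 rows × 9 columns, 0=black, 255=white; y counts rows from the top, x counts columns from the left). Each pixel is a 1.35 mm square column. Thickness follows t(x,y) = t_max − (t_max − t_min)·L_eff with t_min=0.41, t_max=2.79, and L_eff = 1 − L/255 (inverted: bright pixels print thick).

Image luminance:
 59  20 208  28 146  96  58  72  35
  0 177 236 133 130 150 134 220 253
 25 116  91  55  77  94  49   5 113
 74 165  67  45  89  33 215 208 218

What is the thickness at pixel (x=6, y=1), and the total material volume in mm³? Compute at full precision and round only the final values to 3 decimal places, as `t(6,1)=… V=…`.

t(6,1)=1.661 V=93.137

span = t_max - t_min = 2.79 - 0.41 = 2.380
L(6,1) = 134, L_eff = 1 - 134/255 = 0.474510 (inverted)
t(6,1) = 2.79 - 2.380·0.474510 = 1.661
Σt over all 4·9 pixels = 51.104
V = pitch²·Σt = 1.35²·51.104 = 93.137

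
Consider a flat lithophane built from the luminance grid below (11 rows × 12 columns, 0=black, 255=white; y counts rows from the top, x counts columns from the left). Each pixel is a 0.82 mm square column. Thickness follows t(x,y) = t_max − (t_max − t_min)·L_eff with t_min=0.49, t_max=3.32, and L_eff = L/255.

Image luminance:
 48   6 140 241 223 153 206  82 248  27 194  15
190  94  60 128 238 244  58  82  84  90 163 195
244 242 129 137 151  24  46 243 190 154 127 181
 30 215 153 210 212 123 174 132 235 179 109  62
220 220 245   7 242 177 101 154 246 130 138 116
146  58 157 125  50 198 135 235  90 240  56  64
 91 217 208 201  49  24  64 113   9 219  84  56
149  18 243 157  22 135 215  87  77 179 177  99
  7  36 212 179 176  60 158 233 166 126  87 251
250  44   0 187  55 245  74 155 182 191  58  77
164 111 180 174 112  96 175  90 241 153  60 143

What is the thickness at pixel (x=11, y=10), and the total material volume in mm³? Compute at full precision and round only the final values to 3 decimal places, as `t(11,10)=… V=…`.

span = t_max - t_min = 3.32 - 0.49 = 2.830
L(11,10) = 143, L_eff = 143/255 = 0.560784
t(11,10) = 3.32 - 2.830·0.560784 = 1.733
Σt over all 11·12 pixels = 3003487/12750 ≈ 235.5676078
V = pitch²·Σt = 0.82²·3003487/12750 = 158.396

t(11,10)=1.733 V=158.396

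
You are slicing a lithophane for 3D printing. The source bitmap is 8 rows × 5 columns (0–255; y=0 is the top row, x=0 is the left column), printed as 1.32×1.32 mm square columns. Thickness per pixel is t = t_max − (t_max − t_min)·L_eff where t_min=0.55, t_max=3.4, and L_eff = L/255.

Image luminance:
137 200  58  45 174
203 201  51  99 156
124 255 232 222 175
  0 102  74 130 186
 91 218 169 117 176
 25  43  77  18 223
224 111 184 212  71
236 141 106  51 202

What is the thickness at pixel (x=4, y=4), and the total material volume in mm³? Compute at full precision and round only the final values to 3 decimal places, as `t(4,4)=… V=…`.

t(4,4)=1.433 V=129.490

span = t_max - t_min = 3.4 - 0.55 = 2.850
L(4,4) = 176, L_eff = 176/255 = 0.690196
t(4,4) = 3.4 - 2.850·0.690196 = 1.433
Σt over all 8·5 pixels = 126339/1700 ≈ 74.3170588
V = pitch²·Σt = 1.32²·126339/1700 = 129.490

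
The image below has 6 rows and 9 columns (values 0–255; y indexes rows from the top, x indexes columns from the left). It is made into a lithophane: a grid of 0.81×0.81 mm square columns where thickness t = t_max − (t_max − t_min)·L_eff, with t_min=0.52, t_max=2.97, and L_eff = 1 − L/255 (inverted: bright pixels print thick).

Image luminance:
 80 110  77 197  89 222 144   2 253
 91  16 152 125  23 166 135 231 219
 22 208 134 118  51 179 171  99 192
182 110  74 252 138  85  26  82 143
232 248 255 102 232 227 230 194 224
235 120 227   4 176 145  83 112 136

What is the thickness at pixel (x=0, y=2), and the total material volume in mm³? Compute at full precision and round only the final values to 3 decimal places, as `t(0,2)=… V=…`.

span = t_max - t_min = 2.97 - 0.52 = 2.450
L(0,2) = 22, L_eff = 1 - 22/255 = 0.913725 (inverted)
t(0,2) = 2.97 - 2.450·0.913725 = 0.731
Σt over all 6·9 pixels = 131107/1275 ≈ 102.8290196
V = pitch²·Σt = 0.81²·131107/1275 = 67.466

t(0,2)=0.731 V=67.466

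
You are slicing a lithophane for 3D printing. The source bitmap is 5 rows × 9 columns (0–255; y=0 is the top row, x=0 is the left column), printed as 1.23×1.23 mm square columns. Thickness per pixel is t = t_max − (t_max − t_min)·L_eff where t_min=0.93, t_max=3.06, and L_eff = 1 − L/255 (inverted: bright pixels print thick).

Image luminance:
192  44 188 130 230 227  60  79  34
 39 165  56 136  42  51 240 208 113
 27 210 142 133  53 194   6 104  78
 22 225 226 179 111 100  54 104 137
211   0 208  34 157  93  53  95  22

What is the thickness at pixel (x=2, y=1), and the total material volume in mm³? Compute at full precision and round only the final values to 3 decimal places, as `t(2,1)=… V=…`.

span = t_max - t_min = 3.06 - 0.93 = 2.130
L(2,1) = 56, L_eff = 1 - 56/255 = 0.780392 (inverted)
t(2,1) = 3.06 - 2.130·0.780392 = 1.398
Σt over all 5·9 pixels = 725777/8500 ≈ 85.3855294
V = pitch²·Σt = 1.23²·725777/8500 = 129.180

t(2,1)=1.398 V=129.180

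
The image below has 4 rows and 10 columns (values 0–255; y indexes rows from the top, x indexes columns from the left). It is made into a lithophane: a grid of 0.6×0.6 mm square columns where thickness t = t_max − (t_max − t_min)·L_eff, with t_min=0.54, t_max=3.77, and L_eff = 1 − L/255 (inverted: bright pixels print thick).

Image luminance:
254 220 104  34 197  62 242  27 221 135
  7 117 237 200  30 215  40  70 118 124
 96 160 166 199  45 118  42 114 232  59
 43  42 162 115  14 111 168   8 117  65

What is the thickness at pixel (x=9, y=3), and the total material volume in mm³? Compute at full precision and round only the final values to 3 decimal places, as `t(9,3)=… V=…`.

span = t_max - t_min = 3.77 - 0.54 = 3.230
L(9,3) = 65, L_eff = 1 - 65/255 = 0.745098 (inverted)
t(9,3) = 3.77 - 3.230·0.745098 = 1.363
Σt over all 4·10 pixels = 12227/150 ≈ 81.5133333
V = pitch²·Σt = 0.6²·12227/150 = 29.345

t(9,3)=1.363 V=29.345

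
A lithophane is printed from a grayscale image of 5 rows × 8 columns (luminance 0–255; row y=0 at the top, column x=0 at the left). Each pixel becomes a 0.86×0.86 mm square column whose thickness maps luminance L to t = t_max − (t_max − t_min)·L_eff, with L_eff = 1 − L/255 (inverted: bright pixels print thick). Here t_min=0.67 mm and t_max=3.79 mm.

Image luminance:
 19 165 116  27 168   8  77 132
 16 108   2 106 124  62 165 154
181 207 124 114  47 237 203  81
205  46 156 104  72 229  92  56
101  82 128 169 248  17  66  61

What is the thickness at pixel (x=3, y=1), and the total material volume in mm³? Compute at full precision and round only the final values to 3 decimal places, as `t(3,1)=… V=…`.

span = t_max - t_min = 3.79 - 0.67 = 3.120
L(3,1) = 106, L_eff = 1 - 106/255 = 0.584314 (inverted)
t(3,1) = 3.79 - 3.120·0.584314 = 1.967
Σt over all 5·8 pixels = 6932/85 ≈ 81.5529412
V = pitch²·Σt = 0.86²·6932/85 = 60.317

t(3,1)=1.967 V=60.317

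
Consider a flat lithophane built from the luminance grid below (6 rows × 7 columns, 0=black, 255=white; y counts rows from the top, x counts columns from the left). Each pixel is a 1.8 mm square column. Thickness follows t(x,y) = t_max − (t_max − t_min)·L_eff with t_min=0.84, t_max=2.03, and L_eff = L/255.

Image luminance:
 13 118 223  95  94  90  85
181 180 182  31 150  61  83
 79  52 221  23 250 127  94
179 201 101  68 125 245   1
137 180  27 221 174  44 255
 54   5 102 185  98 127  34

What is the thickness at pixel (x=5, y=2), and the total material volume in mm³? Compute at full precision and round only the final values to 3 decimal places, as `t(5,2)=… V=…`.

t(5,2)=1.437 V=200.718

span = t_max - t_min = 2.03 - 0.84 = 1.190
L(5,2) = 127, L_eff = 127/255 = 0.498039
t(5,2) = 2.03 - 1.190·0.498039 = 1.437
Σt over all 6·7 pixels = 61.95
V = pitch²·Σt = 1.8²·61.95 = 200.718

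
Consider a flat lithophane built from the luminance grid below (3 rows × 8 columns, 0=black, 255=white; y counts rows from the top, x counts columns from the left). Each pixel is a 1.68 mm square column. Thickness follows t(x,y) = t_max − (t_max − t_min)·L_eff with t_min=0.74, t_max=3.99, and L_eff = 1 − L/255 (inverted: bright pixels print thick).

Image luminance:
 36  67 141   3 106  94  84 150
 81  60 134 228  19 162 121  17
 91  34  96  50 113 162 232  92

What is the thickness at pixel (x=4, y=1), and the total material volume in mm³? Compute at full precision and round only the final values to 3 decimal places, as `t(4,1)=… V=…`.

t(4,1)=0.982 V=135.487

span = t_max - t_min = 3.99 - 0.74 = 3.250
L(4,1) = 19, L_eff = 1 - 19/255 = 0.925490 (inverted)
t(4,1) = 3.99 - 3.250·0.925490 = 0.982
Σt over all 3·8 pixels = 81607/1700 ≈ 48.0041176
V = pitch²·Σt = 1.68²·81607/1700 = 135.487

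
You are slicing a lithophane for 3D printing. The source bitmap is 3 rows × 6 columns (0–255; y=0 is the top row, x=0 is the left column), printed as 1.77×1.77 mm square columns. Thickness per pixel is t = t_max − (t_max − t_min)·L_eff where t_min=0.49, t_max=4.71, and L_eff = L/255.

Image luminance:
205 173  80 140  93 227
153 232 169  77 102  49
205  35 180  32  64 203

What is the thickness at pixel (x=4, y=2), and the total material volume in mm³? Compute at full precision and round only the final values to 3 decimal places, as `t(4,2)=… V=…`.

t(4,2)=3.651 V=140.191

span = t_max - t_min = 4.71 - 0.49 = 4.220
L(4,2) = 64, L_eff = 64/255 = 0.250980
t(4,2) = 4.71 - 4.220·0.250980 = 3.651
Σt over all 3·6 pixels = 285268/6375 ≈ 44.7479216
V = pitch²·Σt = 1.77²·285268/6375 = 140.191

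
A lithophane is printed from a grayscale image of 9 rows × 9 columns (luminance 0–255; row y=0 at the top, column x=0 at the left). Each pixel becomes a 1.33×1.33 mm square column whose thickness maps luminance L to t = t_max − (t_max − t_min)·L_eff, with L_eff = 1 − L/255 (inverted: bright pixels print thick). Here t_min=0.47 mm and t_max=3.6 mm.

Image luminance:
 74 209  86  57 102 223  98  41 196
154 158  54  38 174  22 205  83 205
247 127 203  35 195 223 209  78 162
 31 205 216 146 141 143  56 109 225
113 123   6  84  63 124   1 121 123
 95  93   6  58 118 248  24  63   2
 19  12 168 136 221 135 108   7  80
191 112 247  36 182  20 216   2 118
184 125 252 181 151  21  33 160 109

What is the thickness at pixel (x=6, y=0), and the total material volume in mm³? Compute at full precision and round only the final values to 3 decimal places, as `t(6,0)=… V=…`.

span = t_max - t_min = 3.6 - 0.47 = 3.130
L(6,0) = 98, L_eff = 1 - 98/255 = 0.615686 (inverted)
t(6,0) = 3.6 - 3.130·0.615686 = 1.673
Σt over all 9·9 pixels = 663693/4250 ≈ 156.1630588
V = pitch²·Σt = 1.33²·663693/4250 = 276.237

t(6,0)=1.673 V=276.237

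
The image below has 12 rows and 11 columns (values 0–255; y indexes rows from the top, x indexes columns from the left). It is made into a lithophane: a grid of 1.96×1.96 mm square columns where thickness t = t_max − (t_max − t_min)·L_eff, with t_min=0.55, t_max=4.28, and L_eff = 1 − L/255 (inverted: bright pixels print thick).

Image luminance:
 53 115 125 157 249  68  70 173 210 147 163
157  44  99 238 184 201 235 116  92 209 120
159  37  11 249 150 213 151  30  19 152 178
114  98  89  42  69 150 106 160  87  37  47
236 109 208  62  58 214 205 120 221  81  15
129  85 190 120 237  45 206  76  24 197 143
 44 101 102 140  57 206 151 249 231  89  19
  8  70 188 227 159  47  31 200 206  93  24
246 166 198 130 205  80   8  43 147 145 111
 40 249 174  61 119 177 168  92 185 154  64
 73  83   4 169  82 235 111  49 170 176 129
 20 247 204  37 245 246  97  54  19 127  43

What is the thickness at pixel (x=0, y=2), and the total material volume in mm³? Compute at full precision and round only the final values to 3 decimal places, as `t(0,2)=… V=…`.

t(0,2)=2.876 V=1221.703

span = t_max - t_min = 4.28 - 0.55 = 3.730
L(0,2) = 159, L_eff = 1 - 159/255 = 0.376471 (inverted)
t(0,2) = 4.28 - 3.730·0.376471 = 2.876
Σt over all 12·11 pixels = 4054747/12750 ≈ 318.0193725
V = pitch²·Σt = 1.96²·4054747/12750 = 1221.703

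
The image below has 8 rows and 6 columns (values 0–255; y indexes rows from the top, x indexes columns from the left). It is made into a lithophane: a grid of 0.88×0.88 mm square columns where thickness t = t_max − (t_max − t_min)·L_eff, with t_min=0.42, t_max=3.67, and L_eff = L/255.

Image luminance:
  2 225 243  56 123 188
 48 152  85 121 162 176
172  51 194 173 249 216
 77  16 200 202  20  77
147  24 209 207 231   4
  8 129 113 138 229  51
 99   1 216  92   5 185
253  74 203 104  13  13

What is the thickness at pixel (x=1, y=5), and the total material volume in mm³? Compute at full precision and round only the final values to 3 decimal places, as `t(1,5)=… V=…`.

span = t_max - t_min = 3.67 - 0.42 = 3.250
L(1,5) = 129, L_eff = 129/255 = 0.505882
t(1,5) = 3.67 - 3.250·0.505882 = 2.026
Σt over all 8·6 pixels = 42498/425 ≈ 99.9952941
V = pitch²·Σt = 0.88²·42498/425 = 77.436

t(1,5)=2.026 V=77.436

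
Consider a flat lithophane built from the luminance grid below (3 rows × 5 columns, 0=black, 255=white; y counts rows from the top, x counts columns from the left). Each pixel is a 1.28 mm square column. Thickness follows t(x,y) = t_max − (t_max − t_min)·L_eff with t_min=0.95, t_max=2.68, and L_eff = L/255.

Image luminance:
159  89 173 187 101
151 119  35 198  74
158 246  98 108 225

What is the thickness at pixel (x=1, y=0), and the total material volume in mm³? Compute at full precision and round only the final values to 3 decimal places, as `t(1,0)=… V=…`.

span = t_max - t_min = 2.68 - 0.95 = 1.730
L(1,0) = 89, L_eff = 89/255 = 0.349020
t(1,0) = 2.68 - 1.730·0.349020 = 2.076
Σt over all 3·5 pixels = 219389/8500 ≈ 25.8104706
V = pitch²·Σt = 1.28²·219389/8500 = 42.288

t(1,0)=2.076 V=42.288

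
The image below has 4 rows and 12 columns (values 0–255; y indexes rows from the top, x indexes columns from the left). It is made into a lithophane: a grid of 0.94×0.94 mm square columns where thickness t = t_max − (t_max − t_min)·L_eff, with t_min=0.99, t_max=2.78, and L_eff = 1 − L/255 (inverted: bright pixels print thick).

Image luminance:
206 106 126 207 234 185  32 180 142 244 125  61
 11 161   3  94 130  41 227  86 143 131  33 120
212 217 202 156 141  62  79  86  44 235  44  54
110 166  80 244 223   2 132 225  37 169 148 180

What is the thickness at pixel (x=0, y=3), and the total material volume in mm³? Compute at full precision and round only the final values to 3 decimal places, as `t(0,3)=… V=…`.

span = t_max - t_min = 2.78 - 0.99 = 1.790
L(0,3) = 110, L_eff = 1 - 110/255 = 0.568627 (inverted)
t(0,3) = 2.78 - 1.790·0.568627 = 1.762
Σt over all 4·12 pixels = 194597/2125 ≈ 91.5750588
V = pitch²·Σt = 0.94²·194597/2125 = 80.916

t(0,3)=1.762 V=80.916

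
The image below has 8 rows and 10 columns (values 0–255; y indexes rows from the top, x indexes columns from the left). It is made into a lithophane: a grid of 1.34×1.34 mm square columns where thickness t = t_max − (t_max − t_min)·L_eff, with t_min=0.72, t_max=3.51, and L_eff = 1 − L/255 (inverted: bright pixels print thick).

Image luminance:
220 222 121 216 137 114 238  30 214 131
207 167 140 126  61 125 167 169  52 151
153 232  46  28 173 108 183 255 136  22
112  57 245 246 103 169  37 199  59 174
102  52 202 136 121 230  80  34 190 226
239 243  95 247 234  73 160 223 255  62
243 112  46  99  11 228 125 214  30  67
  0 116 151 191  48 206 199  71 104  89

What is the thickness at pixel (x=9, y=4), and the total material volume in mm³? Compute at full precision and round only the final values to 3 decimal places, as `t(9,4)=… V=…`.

span = t_max - t_min = 3.51 - 0.72 = 2.790
L(9,4) = 226, L_eff = 1 - 226/255 = 0.113725 (inverted)
t(9,4) = 3.51 - 2.790·0.113725 = 3.193
Σt over all 8·10 pixels = 1540407/8500 ≈ 181.2243529
V = pitch²·Σt = 1.34²·1540407/8500 = 325.406

t(9,4)=3.193 V=325.406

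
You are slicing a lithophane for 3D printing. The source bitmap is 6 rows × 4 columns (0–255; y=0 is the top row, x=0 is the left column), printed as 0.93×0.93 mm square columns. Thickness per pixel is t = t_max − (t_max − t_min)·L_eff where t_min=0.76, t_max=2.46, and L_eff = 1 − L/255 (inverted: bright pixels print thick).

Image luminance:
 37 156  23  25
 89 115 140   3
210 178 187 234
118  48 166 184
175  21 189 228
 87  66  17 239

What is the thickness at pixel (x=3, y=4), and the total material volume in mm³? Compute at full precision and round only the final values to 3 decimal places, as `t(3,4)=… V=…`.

t(3,4)=2.280 V=32.699

span = t_max - t_min = 2.46 - 0.76 = 1.700
L(3,4) = 228, L_eff = 1 - 228/255 = 0.105882 (inverted)
t(3,4) = 2.46 - 1.700·0.105882 = 2.280
Σt over all 6·4 pixels = 5671/150 ≈ 37.8066667
V = pitch²·Σt = 0.93²·5671/150 = 32.699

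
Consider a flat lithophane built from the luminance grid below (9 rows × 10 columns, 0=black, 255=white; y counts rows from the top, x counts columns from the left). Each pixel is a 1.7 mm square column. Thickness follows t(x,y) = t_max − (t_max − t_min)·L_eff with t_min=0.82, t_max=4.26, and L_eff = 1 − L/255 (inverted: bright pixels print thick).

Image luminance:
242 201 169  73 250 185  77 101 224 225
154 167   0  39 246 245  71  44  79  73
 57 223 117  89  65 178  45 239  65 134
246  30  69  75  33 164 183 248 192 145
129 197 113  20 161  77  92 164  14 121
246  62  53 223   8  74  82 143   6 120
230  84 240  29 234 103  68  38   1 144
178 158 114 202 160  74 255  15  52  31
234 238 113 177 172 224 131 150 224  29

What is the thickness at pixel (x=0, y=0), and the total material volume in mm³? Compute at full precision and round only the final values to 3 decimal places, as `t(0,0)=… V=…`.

span = t_max - t_min = 4.26 - 0.82 = 3.440
L(0,0) = 242, L_eff = 1 - 242/255 = 0.050980 (inverted)
t(0,0) = 4.26 - 3.440·0.050980 = 4.085
Σt over all 9·10 pixels = 1474009/6375 ≈ 231.2170980
V = pitch²·Σt = 1.7²·1474009/6375 = 668.217

t(0,0)=4.085 V=668.217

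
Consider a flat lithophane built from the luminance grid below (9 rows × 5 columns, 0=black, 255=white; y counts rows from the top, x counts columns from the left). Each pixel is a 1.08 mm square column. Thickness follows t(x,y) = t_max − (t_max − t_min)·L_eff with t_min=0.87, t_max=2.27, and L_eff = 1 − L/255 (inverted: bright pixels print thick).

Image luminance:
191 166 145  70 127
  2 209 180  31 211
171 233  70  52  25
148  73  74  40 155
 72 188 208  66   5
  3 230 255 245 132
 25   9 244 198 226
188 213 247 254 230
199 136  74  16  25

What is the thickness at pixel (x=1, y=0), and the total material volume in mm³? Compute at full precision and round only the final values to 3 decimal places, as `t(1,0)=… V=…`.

span = t_max - t_min = 2.27 - 0.87 = 1.400
L(1,0) = 166, L_eff = 1 - 166/255 = 0.349020 (inverted)
t(1,0) = 2.27 - 1.400·0.349020 = 1.781
Σt over all 9·5 pixels = 369373/5100 ≈ 72.4260784
V = pitch²·Σt = 1.08²·369373/5100 = 84.478

t(1,0)=1.781 V=84.478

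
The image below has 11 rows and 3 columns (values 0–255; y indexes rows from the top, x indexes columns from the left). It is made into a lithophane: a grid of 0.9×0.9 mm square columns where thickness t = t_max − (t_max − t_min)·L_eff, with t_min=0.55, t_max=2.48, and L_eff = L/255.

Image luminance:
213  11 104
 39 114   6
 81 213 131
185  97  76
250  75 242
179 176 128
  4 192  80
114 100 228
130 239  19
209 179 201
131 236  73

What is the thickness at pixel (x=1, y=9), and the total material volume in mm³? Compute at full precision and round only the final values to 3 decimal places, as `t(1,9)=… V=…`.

t(1,9)=1.125 V=38.979

span = t_max - t_min = 2.48 - 0.55 = 1.930
L(1,9) = 179, L_eff = 179/255 = 0.701961
t(1,9) = 2.48 - 1.930·0.701961 = 1.125
Σt over all 11·3 pixels = 81807/1700 ≈ 48.1217647
V = pitch²·Σt = 0.9²·81807/1700 = 38.979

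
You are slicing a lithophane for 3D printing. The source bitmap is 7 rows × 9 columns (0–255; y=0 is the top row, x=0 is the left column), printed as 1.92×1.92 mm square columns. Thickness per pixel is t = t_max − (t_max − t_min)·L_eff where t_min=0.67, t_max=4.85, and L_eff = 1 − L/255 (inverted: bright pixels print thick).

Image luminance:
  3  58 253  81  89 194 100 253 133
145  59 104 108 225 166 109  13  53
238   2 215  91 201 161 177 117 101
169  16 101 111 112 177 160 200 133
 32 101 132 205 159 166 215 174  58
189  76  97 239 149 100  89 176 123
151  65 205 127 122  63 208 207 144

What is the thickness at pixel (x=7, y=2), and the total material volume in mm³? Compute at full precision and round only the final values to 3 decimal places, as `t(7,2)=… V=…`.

span = t_max - t_min = 4.85 - 0.67 = 4.180
L(7,2) = 117, L_eff = 1 - 117/255 = 0.541176 (inverted)
t(7,2) = 4.85 - 4.180·0.541176 = 2.588
Σt over all 7·9 pixels = 305837/1700 ≈ 179.9041176
V = pitch²·Σt = 1.92²·305837/1700 = 663.199

t(7,2)=2.588 V=663.199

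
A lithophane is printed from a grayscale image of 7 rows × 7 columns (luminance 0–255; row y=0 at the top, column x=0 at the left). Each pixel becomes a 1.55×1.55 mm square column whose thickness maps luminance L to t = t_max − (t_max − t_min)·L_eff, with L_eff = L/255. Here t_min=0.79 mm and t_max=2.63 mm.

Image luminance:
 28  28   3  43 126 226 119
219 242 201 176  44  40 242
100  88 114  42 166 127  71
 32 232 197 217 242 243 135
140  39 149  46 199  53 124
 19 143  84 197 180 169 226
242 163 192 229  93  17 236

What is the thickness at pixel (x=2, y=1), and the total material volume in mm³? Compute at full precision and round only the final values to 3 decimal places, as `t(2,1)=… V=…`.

span = t_max - t_min = 2.63 - 0.79 = 1.840
L(2,1) = 201, L_eff = 201/255 = 0.788235
t(2,1) = 2.63 - 1.840·0.788235 = 1.180
Σt over all 7·7 pixels = 2056513/25500 ≈ 80.6475686
V = pitch²·Σt = 1.55²·2056513/25500 = 193.756

t(2,1)=1.180 V=193.756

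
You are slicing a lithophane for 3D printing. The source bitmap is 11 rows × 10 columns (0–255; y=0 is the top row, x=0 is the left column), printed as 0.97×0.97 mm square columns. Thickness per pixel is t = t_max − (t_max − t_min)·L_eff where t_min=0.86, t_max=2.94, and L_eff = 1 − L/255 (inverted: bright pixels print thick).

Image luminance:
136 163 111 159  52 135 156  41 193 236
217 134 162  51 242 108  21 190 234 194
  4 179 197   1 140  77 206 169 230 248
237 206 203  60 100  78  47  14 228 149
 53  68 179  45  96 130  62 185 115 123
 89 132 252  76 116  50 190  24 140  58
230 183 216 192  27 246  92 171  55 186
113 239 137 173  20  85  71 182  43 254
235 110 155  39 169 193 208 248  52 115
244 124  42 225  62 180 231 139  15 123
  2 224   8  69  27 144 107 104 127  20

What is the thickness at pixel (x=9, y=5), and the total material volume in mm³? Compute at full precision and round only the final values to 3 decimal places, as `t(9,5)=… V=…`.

span = t_max - t_min = 2.94 - 0.86 = 2.080
L(9,5) = 58, L_eff = 1 - 58/255 = 0.772549 (inverted)
t(9,5) = 2.94 - 2.080·0.772549 = 1.333
Σt over all 11·10 pixels = 453173/2125 ≈ 213.2578824
V = pitch²·Σt = 0.97²·453173/2125 = 200.654

t(9,5)=1.333 V=200.654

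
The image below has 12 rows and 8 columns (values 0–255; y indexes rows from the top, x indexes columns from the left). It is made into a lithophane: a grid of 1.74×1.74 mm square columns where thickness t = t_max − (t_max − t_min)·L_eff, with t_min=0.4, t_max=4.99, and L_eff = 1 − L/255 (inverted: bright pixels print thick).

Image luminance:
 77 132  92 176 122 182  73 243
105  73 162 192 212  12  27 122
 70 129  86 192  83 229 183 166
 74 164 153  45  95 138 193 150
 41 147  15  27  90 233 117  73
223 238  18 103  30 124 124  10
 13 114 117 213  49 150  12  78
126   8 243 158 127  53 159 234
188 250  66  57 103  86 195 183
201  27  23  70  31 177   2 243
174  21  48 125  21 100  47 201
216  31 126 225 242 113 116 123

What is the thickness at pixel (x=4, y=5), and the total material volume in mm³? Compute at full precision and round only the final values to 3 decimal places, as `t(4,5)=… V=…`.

t(4,5)=0.940 V=740.248

span = t_max - t_min = 4.99 - 0.4 = 4.590
L(4,5) = 30, L_eff = 1 - 30/255 = 0.882353 (inverted)
t(4,5) = 4.99 - 4.590·0.882353 = 0.940
Σt over all 12·8 pixels = 244.5
V = pitch²·Σt = 1.74²·244.5 = 740.248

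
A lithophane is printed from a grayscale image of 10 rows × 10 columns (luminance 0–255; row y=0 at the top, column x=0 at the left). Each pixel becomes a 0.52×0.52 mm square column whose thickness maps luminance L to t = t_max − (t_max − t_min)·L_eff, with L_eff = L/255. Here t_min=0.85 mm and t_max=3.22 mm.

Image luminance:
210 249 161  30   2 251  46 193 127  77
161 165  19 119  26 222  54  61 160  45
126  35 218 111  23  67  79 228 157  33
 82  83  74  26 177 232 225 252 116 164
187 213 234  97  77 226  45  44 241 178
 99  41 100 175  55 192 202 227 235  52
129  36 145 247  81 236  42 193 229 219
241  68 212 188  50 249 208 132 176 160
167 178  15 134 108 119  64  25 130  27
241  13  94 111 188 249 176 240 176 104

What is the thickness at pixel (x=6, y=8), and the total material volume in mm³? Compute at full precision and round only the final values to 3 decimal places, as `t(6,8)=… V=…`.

span = t_max - t_min = 3.22 - 0.85 = 2.370
L(6,8) = 64, L_eff = 64/255 = 0.250980
t(6,8) = 3.22 - 2.370·0.250980 = 2.625
Σt over all 10·10 pixels = 831063/4250 ≈ 195.5442353
V = pitch²·Σt = 0.52²·831063/4250 = 52.875

t(6,8)=2.625 V=52.875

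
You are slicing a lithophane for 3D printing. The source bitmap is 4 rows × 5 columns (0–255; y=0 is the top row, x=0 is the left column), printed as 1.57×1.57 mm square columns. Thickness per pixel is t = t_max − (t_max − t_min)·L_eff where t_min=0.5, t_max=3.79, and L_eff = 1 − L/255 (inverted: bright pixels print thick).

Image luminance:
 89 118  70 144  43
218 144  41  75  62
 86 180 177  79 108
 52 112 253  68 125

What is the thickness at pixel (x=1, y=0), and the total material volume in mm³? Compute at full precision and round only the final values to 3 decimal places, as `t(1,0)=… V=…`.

t(1,0)=2.022 V=96.013

span = t_max - t_min = 3.79 - 0.5 = 3.290
L(1,0) = 118, L_eff = 1 - 118/255 = 0.537255 (inverted)
t(1,0) = 3.79 - 3.290·0.537255 = 2.022
Σt over all 4·5 pixels = 38.952
V = pitch²·Σt = 1.57²·38.952 = 96.013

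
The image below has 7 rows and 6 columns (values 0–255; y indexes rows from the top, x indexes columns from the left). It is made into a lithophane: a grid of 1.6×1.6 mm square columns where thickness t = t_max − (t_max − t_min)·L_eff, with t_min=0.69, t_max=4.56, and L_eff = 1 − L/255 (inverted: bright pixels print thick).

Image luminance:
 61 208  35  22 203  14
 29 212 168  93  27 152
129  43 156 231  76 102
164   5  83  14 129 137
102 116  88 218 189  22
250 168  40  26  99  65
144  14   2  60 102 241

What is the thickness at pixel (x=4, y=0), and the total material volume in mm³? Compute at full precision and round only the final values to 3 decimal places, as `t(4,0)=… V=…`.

t(4,0)=3.771 V=246.652

span = t_max - t_min = 4.56 - 0.69 = 3.870
L(4,0) = 203, L_eff = 1 - 203/255 = 0.203922 (inverted)
t(4,0) = 4.56 - 3.870·0.203922 = 3.771
Σt over all 7·6 pixels = 818961/8500 ≈ 96.3483529
V = pitch²·Σt = 1.6²·818961/8500 = 246.652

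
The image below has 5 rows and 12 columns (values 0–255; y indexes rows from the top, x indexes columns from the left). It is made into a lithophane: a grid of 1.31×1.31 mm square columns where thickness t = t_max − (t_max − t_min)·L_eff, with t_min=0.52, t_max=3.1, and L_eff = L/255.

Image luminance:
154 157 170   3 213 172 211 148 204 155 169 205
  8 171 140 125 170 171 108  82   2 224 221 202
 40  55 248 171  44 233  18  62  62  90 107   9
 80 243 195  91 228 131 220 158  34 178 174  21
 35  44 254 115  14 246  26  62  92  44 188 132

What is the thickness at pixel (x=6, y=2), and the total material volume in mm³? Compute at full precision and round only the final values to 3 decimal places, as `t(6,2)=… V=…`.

t(6,2)=2.918 V=184.997

span = t_max - t_min = 3.1 - 0.52 = 2.580
L(6,2) = 18, L_eff = 18/255 = 0.070588
t(6,2) = 3.1 - 2.580·0.070588 = 2.918
Σt over all 5·12 pixels = 458153/4250 ≈ 107.8007059
V = pitch²·Σt = 1.31²·458153/4250 = 184.997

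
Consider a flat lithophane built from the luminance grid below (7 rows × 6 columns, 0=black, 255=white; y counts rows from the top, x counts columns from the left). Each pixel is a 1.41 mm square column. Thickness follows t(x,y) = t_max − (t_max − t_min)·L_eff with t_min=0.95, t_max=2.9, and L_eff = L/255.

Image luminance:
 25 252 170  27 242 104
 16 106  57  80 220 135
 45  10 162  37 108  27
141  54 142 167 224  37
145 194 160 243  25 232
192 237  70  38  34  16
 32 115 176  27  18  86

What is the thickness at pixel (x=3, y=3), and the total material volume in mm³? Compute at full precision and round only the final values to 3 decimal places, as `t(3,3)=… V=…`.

t(3,3)=1.623 V=171.791

span = t_max - t_min = 2.9 - 0.95 = 1.950
L(3,3) = 167, L_eff = 167/255 = 0.654902
t(3,3) = 2.9 - 1.950·0.654902 = 1.623
Σt over all 7·6 pixels = 36724/425 ≈ 86.4094118
V = pitch²·Σt = 1.41²·36724/425 = 171.791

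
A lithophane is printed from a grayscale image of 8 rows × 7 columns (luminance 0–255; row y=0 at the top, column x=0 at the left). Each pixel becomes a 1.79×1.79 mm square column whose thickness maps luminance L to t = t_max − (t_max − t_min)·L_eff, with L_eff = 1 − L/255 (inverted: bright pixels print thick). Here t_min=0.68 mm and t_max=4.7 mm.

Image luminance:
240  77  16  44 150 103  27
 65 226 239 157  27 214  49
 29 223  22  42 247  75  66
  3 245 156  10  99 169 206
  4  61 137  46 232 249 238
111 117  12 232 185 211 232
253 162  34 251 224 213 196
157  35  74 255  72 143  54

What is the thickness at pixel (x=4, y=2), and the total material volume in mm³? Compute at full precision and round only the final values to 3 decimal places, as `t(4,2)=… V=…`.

t(4,2)=4.574 V=496.607

span = t_max - t_min = 4.7 - 0.68 = 4.020
L(4,2) = 247, L_eff = 1 - 247/255 = 0.031373 (inverted)
t(4,2) = 4.7 - 4.020·0.031373 = 4.574
Σt over all 8·7 pixels = 329356/2125 ≈ 154.9910588
V = pitch²·Σt = 1.79²·329356/2125 = 496.607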